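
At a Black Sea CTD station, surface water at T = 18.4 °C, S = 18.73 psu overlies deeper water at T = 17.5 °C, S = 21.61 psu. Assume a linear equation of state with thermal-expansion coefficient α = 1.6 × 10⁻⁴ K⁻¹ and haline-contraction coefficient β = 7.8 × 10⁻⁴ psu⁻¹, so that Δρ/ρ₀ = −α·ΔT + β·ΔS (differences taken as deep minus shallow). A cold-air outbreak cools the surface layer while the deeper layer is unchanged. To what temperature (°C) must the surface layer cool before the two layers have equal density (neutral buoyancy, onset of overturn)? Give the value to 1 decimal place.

Neutral buoyancy requires Δρ = 0, i.e. −α(T_deep − T_surf′) + β(S_deep − S_surf) = 0.
T_surf′ = T_deep − (β/α)·ΔS = 17.5 − (7.8 × 10⁻⁴/1.6 × 10⁻⁴)·(+2.88) = 3.460 °C.
Cooling required: 18.4 − (3.460) = 14.940 °C.

3.5 °C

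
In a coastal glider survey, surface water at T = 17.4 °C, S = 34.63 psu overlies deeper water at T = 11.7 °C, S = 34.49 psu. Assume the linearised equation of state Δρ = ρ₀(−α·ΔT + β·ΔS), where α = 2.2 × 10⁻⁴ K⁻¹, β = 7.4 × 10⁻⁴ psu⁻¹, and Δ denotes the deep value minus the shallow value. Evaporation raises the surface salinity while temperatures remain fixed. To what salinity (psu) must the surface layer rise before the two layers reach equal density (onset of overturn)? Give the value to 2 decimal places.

Neutral buoyancy requires −α(T_deep − T_surf) + β(S_deep − S_surf′) = 0.
S_surf′ = S_deep − (α/β)·ΔT = 34.49 − (2.2 × 10⁻⁴/7.4 × 10⁻⁴)·(-5.7) = 36.1846 psu.
Increase required: 36.1846 − 34.63 = 1.5546 psu.

36.18 psu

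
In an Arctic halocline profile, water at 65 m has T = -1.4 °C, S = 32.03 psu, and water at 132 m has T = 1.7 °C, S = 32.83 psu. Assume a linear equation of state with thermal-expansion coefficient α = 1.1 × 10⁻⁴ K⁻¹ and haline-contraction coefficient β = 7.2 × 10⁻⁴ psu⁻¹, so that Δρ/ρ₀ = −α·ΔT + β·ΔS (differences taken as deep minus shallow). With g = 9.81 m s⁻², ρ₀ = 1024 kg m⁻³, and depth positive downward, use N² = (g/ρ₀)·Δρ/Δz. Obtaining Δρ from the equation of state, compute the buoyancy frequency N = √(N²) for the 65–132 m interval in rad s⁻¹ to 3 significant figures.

5.87 × 10⁻³ rad s⁻¹

ΔT = +3.1 K, ΔS = +0.80 psu (deep − shallow).
Δρ/ρ₀ = −αΔT + βΔS = -3.41 × 10⁻⁴ + 5.76 × 10⁻⁴ = 2.35 × 10⁻⁴, so Δρ ≈ 0.2406 kg m⁻³.
N² = (g/ρ₀)·Δρ/Δz = g·(Δρ/ρ₀)/Δz = 9.81 × 2.35 × 10⁻⁴ / 67 = 3.4408 × 10⁻⁵ s⁻².
N = √(3.4408 × 10⁻⁵) = 5.8658 × 10⁻³ rad s⁻¹ ≈ 5.87 × 10⁻³ rad s⁻¹.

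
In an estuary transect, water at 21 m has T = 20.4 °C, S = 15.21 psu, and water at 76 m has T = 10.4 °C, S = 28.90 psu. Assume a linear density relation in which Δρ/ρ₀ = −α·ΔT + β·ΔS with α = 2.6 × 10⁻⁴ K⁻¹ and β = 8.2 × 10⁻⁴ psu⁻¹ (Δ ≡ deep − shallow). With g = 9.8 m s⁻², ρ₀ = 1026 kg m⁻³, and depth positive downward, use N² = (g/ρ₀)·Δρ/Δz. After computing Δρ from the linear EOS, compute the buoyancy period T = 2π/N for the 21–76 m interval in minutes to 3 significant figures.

2.11 min

ΔT = -10.0 K, ΔS = +13.69 psu (deep − shallow).
Δρ/ρ₀ = −αΔT + βΔS = 2.60 × 10⁻³ + 0.0112258 = 0.0138258, so Δρ ≈ 14.19 kg m⁻³.
N² = (g/ρ₀)·Δρ/Δz = g·(Δρ/ρ₀)/Δz = 9.8 × 0.0138258 / 55 = 2.4635 × 10⁻³ s⁻².
N = √(2.4635 × 10⁻³) = 0.049634 rad s⁻¹ → T = 2π/N = 126.59 s = 2.1098 min ≈ 2.11 min.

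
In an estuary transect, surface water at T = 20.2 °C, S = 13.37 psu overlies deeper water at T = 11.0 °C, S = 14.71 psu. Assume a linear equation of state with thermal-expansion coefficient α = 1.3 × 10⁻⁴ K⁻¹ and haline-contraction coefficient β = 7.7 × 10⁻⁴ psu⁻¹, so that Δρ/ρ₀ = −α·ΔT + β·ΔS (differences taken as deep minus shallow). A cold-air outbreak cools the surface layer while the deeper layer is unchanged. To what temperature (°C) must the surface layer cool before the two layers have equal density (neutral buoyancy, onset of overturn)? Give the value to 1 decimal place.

3.1 °C

Neutral buoyancy requires Δρ = 0, i.e. −α(T_deep − T_surf′) + β(S_deep − S_surf) = 0.
T_surf′ = T_deep − (β/α)·ΔS = 11.0 − (7.7 × 10⁻⁴/1.3 × 10⁻⁴)·(+1.34) = 3.063 °C.
Cooling required: 20.2 − (3.063) = 17.137 °C.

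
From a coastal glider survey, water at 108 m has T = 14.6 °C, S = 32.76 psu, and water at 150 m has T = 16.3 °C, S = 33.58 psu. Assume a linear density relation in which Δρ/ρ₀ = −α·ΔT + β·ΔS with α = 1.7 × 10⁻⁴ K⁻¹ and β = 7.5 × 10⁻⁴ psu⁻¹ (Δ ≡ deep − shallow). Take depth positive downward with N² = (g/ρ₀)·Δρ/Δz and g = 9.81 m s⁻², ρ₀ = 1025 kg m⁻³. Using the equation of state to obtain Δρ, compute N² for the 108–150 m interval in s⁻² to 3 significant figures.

ΔT = +1.7 K, ΔS = +0.82 psu (deep − shallow).
Δρ/ρ₀ = −αΔT + βΔS = -2.89 × 10⁻⁴ + 6.15 × 10⁻⁴ = 3.26 × 10⁻⁴, so Δρ ≈ 0.3341 kg m⁻³.
N² = (g/ρ₀)·Δρ/Δz = g·(Δρ/ρ₀)/Δz = 9.81 × 3.26 × 10⁻⁴ / 42 = 7.6144 × 10⁻⁵ s⁻² ≈ 7.61 × 10⁻⁵ s⁻².

7.61 × 10⁻⁵ s⁻²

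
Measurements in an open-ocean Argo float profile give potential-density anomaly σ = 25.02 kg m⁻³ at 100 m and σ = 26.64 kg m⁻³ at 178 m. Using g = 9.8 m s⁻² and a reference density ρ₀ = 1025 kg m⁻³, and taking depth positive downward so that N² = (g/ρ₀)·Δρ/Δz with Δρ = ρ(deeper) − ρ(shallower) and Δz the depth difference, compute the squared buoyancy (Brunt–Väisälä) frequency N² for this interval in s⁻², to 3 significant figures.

1.99 × 10⁻⁴ s⁻²

Δρ = 1026.64 − 1025.02 = 1.62 kg m⁻³ over Δz = 178 − 100 = 78 m.
N² = (9.8/1025) × (1.62/78) = 1.9857 × 10⁻⁴ s⁻² ≈ 1.99 × 10⁻⁴ s⁻².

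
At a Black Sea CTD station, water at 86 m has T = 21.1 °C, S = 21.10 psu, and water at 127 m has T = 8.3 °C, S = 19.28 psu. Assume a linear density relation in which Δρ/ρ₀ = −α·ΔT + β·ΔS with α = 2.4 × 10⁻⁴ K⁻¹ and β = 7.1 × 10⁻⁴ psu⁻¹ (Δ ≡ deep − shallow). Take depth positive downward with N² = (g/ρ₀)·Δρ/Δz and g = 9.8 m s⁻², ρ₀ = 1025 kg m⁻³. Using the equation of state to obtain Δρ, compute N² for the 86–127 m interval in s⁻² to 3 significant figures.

ΔT = -12.8 K, ΔS = -1.82 psu (deep − shallow).
Δρ/ρ₀ = −αΔT + βΔS = 3.072 × 10⁻³ − 1.2922 × 10⁻³ = 1.7798 × 10⁻³, so Δρ ≈ 1.824 kg m⁻³.
N² = (g/ρ₀)·Δρ/Δz = g·(Δρ/ρ₀)/Δz = 9.8 × 1.7798 × 10⁻³ / 41 = 4.2542 × 10⁻⁴ s⁻² ≈ 4.25 × 10⁻⁴ s⁻².

4.25 × 10⁻⁴ s⁻²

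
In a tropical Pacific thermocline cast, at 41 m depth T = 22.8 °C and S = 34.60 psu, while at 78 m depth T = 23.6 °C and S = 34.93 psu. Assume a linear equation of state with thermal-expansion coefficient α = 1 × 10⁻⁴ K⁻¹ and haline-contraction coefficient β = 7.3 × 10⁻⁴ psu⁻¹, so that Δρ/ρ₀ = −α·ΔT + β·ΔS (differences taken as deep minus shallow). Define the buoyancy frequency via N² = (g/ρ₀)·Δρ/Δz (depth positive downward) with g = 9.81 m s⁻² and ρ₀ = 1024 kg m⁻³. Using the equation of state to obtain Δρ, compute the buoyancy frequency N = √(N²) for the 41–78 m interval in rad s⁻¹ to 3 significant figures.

ΔT = +0.8 K, ΔS = +0.33 psu (deep − shallow).
Δρ/ρ₀ = −αΔT + βΔS = -8.00 × 10⁻⁵ + 2.409 × 10⁻⁴ = 1.609 × 10⁻⁴, so Δρ ≈ 0.1648 kg m⁻³.
N² = (g/ρ₀)·Δρ/Δz = g·(Δρ/ρ₀)/Δz = 9.81 × 1.609 × 10⁻⁴ / 37 = 4.2660 × 10⁻⁵ s⁻².
N = √(4.2660 × 10⁻⁵) = 6.5315 × 10⁻³ rad s⁻¹ ≈ 6.53 × 10⁻³ rad s⁻¹.

6.53 × 10⁻³ rad s⁻¹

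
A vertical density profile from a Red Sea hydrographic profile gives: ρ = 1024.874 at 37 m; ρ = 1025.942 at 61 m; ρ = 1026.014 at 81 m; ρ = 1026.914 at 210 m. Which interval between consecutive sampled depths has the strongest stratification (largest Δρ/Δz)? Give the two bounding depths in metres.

37–61 m

Compute the density gradient over each adjacent pair:
  37–61 m: Δρ/Δz = 1.068/24 = 0.045 kg m⁻⁴
  61–81 m: Δρ/Δz = 0.072/20 = 3.6 × 10⁻³ kg m⁻⁴
  81–210 m: Δρ/Δz = 0.900/129 = 7.0 × 10⁻³ kg m⁻⁴
The largest gradient is in the 37–61 m interval — the pycnocline.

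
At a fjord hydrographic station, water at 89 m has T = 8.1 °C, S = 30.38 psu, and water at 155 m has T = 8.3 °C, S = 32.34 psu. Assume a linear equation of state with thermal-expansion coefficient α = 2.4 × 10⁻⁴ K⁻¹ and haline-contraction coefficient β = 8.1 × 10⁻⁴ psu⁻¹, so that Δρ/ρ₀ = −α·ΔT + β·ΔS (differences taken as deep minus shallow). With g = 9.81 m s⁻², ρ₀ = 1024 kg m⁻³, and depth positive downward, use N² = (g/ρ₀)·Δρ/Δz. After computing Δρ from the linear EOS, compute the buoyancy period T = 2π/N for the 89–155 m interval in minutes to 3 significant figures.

6.92 min

ΔT = +0.2 K, ΔS = +1.96 psu (deep − shallow).
Δρ/ρ₀ = −αΔT + βΔS = -4.80 × 10⁻⁵ + 1.5876 × 10⁻³ = 1.5396 × 10⁻³, so Δρ ≈ 1.577 kg m⁻³.
N² = (g/ρ₀)·Δρ/Δz = g·(Δρ/ρ₀)/Δz = 9.81 × 1.5396 × 10⁻³ / 66 = 2.2884 × 10⁻⁴ s⁻².
N = √(2.2884 × 10⁻⁴) = 0.015127 rad s⁻¹ → T = 2π/N = 415.36 s = 6.9227 min ≈ 6.92 min.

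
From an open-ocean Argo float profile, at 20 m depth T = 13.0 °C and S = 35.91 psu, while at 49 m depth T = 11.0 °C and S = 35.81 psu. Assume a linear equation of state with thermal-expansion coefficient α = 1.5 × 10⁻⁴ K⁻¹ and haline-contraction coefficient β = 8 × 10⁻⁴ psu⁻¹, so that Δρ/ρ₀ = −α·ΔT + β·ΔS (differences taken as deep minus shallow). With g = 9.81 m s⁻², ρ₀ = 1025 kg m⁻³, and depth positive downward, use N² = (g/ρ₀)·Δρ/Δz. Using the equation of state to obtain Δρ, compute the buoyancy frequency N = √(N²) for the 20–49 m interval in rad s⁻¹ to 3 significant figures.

ΔT = -2.0 K, ΔS = -0.10 psu (deep − shallow).
Δρ/ρ₀ = −αΔT + βΔS = 3.00 × 10⁻⁴ − 8.00 × 10⁻⁵ = 2.20 × 10⁻⁴, so Δρ ≈ 0.2255 kg m⁻³.
N² = (g/ρ₀)·Δρ/Δz = g·(Δρ/ρ₀)/Δz = 9.81 × 2.20 × 10⁻⁴ / 29 = 7.4421 × 10⁻⁵ s⁻².
N = √(7.4421 × 10⁻⁵) = 8.6268 × 10⁻³ rad s⁻¹ ≈ 8.63 × 10⁻³ rad s⁻¹.

8.63 × 10⁻³ rad s⁻¹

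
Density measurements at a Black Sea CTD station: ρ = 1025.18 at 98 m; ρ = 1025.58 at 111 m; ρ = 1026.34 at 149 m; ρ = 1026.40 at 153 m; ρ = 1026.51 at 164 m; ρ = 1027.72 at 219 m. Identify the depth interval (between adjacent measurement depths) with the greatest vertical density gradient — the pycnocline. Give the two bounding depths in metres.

Compute the density gradient over each adjacent pair:
  98–111 m: Δρ/Δz = 0.40/13 = 0.031 kg m⁻⁴
  111–149 m: Δρ/Δz = 0.76/38 = 0.020 kg m⁻⁴
  149–153 m: Δρ/Δz = 0.06/4 = 0.015 kg m⁻⁴
  153–164 m: Δρ/Δz = 0.11/11 = 0.010 kg m⁻⁴
  164–219 m: Δρ/Δz = 1.21/55 = 0.022 kg m⁻⁴
The largest gradient is in the 98–111 m interval — the pycnocline.

98–111 m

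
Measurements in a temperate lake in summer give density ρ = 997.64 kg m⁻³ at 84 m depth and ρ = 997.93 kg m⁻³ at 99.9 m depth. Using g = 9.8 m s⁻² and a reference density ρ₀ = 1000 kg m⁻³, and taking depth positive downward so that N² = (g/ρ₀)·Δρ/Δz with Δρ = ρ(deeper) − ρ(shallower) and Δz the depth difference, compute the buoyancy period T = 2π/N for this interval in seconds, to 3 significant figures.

Δρ = 997.93 − 997.64 = 0.29 kg m⁻³ over Δz = 99.9 − 84 = 15.9 m.
N² = (9.8/1000) × (0.29/15.9) = 1.7874 × 10⁻⁴ s⁻².
N = √(1.7874 × 10⁻⁴) = 0.013369 rad s⁻¹, so T = 2π/N = 469.98 s ≈ 470 s.

470 s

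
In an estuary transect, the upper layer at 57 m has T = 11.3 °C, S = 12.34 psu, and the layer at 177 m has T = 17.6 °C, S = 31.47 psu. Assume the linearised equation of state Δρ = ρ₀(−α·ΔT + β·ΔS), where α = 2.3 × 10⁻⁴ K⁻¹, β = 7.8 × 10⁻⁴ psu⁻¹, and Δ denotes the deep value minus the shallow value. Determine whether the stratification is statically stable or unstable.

stable

ΔT = 17.6 − 11.3 = +6.3 K and ΔS = 31.47 − 12.34 = +19.13 psu (deep − shallow).
−αΔT = -1.449 × 10⁻³; βΔS = 0.0149214; sum Δρ/ρ₀ = 0.0134724.
Δρ/ρ₀ > 0, so Δρ > 0: deeper water is denser → statically stable.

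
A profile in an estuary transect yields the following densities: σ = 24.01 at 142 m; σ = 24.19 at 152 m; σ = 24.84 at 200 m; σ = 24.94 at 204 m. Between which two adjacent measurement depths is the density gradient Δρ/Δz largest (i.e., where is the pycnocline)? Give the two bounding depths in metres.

Compute the density gradient over each adjacent pair:
  142–152 m: Δρ/Δz = 0.18/10 = 0.018 kg m⁻⁴
  152–200 m: Δρ/Δz = 0.65/48 = 0.014 kg m⁻⁴
  200–204 m: Δρ/Δz = 0.10/4 = 0.025 kg m⁻⁴
The largest gradient is in the 200–204 m interval — the pycnocline.

200–204 m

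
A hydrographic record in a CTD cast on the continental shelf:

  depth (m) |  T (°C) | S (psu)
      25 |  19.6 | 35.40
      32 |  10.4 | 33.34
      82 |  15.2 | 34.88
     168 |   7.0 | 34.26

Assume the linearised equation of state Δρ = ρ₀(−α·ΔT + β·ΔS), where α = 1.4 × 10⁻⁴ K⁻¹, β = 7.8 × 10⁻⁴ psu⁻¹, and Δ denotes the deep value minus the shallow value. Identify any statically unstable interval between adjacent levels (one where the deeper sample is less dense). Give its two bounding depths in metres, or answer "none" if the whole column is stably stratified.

25–32 m

Evaluate Δρ/ρ₀ = −αΔT + βΔS across each adjacent pair:
  25–32 m: −αΔT+βΔS = −(1.4 × 10⁻⁴)(-9.2)+(7.8 × 10⁻⁴)(-2.06) = -3.2 × 10⁻⁴ → UNSTABLE
  32–82 m: −αΔT+βΔS = −(1.4 × 10⁻⁴)(+4.8)+(7.8 × 10⁻⁴)(+1.54) = 5.3 × 10⁻⁴ → stable
  82–168 m: −αΔT+βΔS = −(1.4 × 10⁻⁴)(-8.2)+(7.8 × 10⁻⁴)(-0.62) = 6.6 × 10⁻⁴ → stable
The 25–32 m interval has Δρ < 0: lighter water underlies denser water.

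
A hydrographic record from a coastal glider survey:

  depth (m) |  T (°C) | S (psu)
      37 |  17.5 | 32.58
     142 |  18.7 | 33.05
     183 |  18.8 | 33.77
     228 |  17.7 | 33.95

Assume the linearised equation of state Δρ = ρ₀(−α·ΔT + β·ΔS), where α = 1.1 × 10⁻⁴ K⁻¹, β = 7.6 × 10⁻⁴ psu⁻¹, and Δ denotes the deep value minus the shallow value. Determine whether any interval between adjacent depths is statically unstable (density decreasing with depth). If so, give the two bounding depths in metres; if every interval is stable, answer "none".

Evaluate Δρ/ρ₀ = −αΔT + βΔS across each adjacent pair:
  37–142 m: −αΔT+βΔS = −(1.1 × 10⁻⁴)(+1.2)+(7.6 × 10⁻⁴)(+0.47) = 2.3 × 10⁻⁴ → stable
  142–183 m: −αΔT+βΔS = −(1.1 × 10⁻⁴)(+0.1)+(7.6 × 10⁻⁴)(+0.72) = 5.4 × 10⁻⁴ → stable
  183–228 m: −αΔT+βΔS = −(1.1 × 10⁻⁴)(-1.1)+(7.6 × 10⁻⁴)(+0.18) = 2.6 × 10⁻⁴ → stable
Every interval has Δρ > 0: the column is stably stratified throughout.

none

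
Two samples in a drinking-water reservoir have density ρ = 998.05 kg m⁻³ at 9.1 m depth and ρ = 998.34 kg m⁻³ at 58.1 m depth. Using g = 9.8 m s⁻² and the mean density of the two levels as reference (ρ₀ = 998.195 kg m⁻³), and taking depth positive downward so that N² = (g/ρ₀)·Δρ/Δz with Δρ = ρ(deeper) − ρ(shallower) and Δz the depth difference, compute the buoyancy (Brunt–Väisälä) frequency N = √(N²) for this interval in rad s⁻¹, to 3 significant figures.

7.62 × 10⁻³ rad s⁻¹

Δρ = 998.34 − 998.05 = 0.29 kg m⁻³ over Δz = 58.1 − 9.1 = 49 m.
N² = (9.8/998.195) × (0.29/49) = 5.8105 × 10⁻⁵ s⁻².
N = √(5.8105 × 10⁻⁵) = 7.6227 × 10⁻³ rad s⁻¹ ≈ 7.62 × 10⁻³ rad s⁻¹.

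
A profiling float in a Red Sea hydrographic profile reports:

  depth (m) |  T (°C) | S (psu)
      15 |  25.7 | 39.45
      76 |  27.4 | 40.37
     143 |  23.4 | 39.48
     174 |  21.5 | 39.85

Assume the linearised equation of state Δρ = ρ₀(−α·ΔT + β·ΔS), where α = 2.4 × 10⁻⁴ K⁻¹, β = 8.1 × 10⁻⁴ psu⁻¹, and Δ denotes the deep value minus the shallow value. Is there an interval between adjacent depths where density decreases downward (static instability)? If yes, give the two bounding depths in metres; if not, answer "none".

none

Evaluate Δρ/ρ₀ = −αΔT + βΔS across each adjacent pair:
  15–76 m: −αΔT+βΔS = −(2.4 × 10⁻⁴)(+1.7)+(8.1 × 10⁻⁴)(+0.92) = 3.4 × 10⁻⁴ → stable
  76–143 m: −αΔT+βΔS = −(2.4 × 10⁻⁴)(-4.0)+(8.1 × 10⁻⁴)(-0.89) = 2.4 × 10⁻⁴ → stable
  143–174 m: −αΔT+βΔS = −(2.4 × 10⁻⁴)(-1.9)+(8.1 × 10⁻⁴)(+0.37) = 7.6 × 10⁻⁴ → stable
Every interval has Δρ > 0: the column is stably stratified throughout.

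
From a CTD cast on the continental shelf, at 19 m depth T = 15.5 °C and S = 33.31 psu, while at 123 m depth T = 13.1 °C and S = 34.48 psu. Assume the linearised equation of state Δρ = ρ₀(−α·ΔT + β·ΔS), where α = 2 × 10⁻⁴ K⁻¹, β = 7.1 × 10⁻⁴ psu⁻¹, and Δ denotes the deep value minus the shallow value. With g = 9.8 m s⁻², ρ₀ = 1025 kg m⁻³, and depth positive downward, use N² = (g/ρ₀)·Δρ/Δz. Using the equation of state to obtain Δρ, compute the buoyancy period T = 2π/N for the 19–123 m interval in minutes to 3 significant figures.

9.42 min

ΔT = -2.4 K, ΔS = +1.17 psu (deep − shallow).
Δρ/ρ₀ = −αΔT + βΔS = 4.80 × 10⁻⁴ + 8.307 × 10⁻⁴ = 1.3107 × 10⁻³, so Δρ ≈ 1.343 kg m⁻³.
N² = (g/ρ₀)·Δρ/Δz = g·(Δρ/ρ₀)/Δz = 9.8 × 1.3107 × 10⁻³ / 104 = 1.2351 × 10⁻⁴ s⁻².
N = √(1.2351 × 10⁻⁴) = 0.011114 rad s⁻¹ → T = 2π/N = 565.34 s = 9.4223 min ≈ 9.42 min.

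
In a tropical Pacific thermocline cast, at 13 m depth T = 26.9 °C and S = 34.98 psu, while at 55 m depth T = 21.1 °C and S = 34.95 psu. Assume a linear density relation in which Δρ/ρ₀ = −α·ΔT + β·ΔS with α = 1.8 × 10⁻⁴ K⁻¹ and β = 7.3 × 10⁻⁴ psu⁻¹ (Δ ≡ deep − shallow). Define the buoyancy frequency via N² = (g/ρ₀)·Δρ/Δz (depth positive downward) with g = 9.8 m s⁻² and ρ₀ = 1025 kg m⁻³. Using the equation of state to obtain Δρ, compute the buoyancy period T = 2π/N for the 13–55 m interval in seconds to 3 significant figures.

407 s

ΔT = -5.8 K, ΔS = -0.03 psu (deep − shallow).
Δρ/ρ₀ = −αΔT + βΔS = 1.044 × 10⁻³ − 2.19 × 10⁻⁵ = 1.0221 × 10⁻³, so Δρ ≈ 1.048 kg m⁻³.
N² = (g/ρ₀)·Δρ/Δz = g·(Δρ/ρ₀)/Δz = 9.8 × 1.0221 × 10⁻³ / 42 = 2.3849 × 10⁻⁴ s⁻².
N = √(2.3849 × 10⁻⁴) = 0.015443 rad s⁻¹ → T = 2π/N = 406.86 s ≈ 407 s.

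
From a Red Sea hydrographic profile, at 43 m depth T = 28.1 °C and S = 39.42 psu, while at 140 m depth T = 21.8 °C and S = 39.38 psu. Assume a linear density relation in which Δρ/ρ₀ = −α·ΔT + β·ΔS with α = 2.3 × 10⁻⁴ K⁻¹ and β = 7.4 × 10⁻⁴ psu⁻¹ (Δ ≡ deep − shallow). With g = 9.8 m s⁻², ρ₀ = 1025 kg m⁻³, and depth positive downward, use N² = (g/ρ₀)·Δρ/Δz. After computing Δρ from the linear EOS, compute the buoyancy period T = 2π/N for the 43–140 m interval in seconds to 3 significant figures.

ΔT = -6.3 K, ΔS = -0.04 psu (deep − shallow).
Δρ/ρ₀ = −αΔT + βΔS = 1.449 × 10⁻³ − 2.96 × 10⁻⁵ = 1.4194 × 10⁻³, so Δρ ≈ 1.455 kg m⁻³.
N² = (g/ρ₀)·Δρ/Δz = g·(Δρ/ρ₀)/Δz = 9.8 × 1.4194 × 10⁻³ / 97 = 1.4340 × 10⁻⁴ s⁻².
N = √(1.4340 × 10⁻⁴) = 0.011975 rad s⁻¹ → T = 2π/N = 524.69 s ≈ 525 s.

525 s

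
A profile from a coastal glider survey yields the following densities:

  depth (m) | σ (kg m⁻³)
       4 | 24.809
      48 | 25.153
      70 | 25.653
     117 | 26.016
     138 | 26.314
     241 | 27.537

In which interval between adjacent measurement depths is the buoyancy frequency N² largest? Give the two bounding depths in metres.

Compute the density gradient over each adjacent pair:
  4–48 m: Δρ/Δz = 0.344/44 = 7.8 × 10⁻³ kg m⁻⁴
  48–70 m: Δρ/Δz = 0.500/22 = 0.023 kg m⁻⁴
  70–117 m: Δρ/Δz = 0.363/47 = 7.7 × 10⁻³ kg m⁻⁴
  117–138 m: Δρ/Δz = 0.298/21 = 0.014 kg m⁻⁴
  138–241 m: Δρ/Δz = 1.223/103 = 0.012 kg m⁻⁴
The largest gradient is in the 48–70 m interval — the pycnocline.

48–70 m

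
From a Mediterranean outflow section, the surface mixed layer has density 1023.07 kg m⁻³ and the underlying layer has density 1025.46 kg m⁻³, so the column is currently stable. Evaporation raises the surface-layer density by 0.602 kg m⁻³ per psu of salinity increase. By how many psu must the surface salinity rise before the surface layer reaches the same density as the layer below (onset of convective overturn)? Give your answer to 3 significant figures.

3.97 psu

Density deficit of the surface layer: 1025.46 − 1023.07 = 2.39 kg m⁻³.
Required change = 2.39 / 0.602 = 3.97 psu.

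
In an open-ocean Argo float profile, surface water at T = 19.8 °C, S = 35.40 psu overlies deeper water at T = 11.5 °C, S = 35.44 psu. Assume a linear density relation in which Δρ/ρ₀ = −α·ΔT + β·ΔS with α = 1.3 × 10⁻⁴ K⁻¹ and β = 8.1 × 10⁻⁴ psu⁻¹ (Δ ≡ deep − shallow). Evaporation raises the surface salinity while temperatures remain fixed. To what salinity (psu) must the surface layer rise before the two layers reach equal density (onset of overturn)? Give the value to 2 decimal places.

36.77 psu

Neutral buoyancy requires −α(T_deep − T_surf) + β(S_deep − S_surf′) = 0.
S_surf′ = S_deep − (α/β)·ΔT = 35.44 − (1.3 × 10⁻⁴/8.1 × 10⁻⁴)·(-8.3) = 36.7721 psu.
Increase required: 36.7721 − 35.40 = 1.3721 psu.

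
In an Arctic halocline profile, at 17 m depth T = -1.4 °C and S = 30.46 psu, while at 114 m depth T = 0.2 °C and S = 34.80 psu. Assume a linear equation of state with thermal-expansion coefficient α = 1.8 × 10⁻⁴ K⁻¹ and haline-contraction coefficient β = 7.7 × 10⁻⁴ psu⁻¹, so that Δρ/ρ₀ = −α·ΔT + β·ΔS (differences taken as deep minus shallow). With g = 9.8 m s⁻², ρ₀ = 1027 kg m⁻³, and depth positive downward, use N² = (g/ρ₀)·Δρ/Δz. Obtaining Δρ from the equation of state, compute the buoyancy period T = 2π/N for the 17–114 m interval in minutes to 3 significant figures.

5.96 min

ΔT = +1.6 K, ΔS = +4.34 psu (deep − shallow).
Δρ/ρ₀ = −αΔT + βΔS = -2.88 × 10⁻⁴ + 3.3418 × 10⁻³ = 3.0538 × 10⁻³, so Δρ ≈ 3.136 kg m⁻³.
N² = (g/ρ₀)·Δρ/Δz = g·(Δρ/ρ₀)/Δz = 9.8 × 3.0538 × 10⁻³ / 97 = 3.0853 × 10⁻⁴ s⁻².
N = √(3.0853 × 10⁻⁴) = 0.017565 rad s⁻¹ → T = 2π/N = 357.71 s = 5.9618 min ≈ 5.96 min.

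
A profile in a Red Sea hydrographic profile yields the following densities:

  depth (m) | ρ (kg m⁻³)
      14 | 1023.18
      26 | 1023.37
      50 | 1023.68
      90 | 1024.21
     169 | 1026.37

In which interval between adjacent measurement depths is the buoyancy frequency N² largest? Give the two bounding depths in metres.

90–169 m

Compute the density gradient over each adjacent pair:
  14–26 m: Δρ/Δz = 0.19/12 = 0.016 kg m⁻⁴
  26–50 m: Δρ/Δz = 0.31/24 = 0.013 kg m⁻⁴
  50–90 m: Δρ/Δz = 0.53/40 = 0.013 kg m⁻⁴
  90–169 m: Δρ/Δz = 2.16/79 = 0.027 kg m⁻⁴
The largest gradient is in the 90–169 m interval — the pycnocline.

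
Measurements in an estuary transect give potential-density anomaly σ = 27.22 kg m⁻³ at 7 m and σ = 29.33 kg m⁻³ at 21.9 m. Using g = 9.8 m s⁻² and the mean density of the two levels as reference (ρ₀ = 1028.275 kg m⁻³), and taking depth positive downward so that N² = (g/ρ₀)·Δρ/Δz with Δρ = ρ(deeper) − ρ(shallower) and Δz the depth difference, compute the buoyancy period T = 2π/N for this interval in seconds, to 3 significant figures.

Δρ = 1029.33 − 1027.22 = 2.11 kg m⁻³ over Δz = 21.9 − 7 = 14.9 m.
N² = (9.8/1028.275) × (2.11/14.9) = 1.3496 × 10⁻³ s⁻².
N = √(1.3496 × 10⁻³) = 0.036737 rad s⁻¹, so T = 2π/N = 171.03 s ≈ 171 s.
Since Δρ > 0 the layer is stably stratified.

171 s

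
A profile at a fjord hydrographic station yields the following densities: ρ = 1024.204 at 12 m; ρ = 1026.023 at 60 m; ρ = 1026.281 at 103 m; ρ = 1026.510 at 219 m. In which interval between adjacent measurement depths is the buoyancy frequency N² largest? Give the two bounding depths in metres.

12–60 m

Compute the density gradient over each adjacent pair:
  12–60 m: Δρ/Δz = 1.819/48 = 0.038 kg m⁻⁴
  60–103 m: Δρ/Δz = 0.258/43 = 6.0 × 10⁻³ kg m⁻⁴
  103–219 m: Δρ/Δz = 0.229/116 = 2.0 × 10⁻³ kg m⁻⁴
The largest gradient is in the 12–60 m interval — the pycnocline.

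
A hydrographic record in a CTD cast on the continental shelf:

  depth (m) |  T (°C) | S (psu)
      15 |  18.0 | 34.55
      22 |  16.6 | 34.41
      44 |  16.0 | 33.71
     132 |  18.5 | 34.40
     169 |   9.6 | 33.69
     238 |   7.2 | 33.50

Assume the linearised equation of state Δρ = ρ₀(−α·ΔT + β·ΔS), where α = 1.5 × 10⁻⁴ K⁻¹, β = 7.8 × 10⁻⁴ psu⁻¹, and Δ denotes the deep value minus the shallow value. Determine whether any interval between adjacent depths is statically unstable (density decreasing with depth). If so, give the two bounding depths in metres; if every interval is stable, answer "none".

Evaluate Δρ/ρ₀ = −αΔT + βΔS across each adjacent pair:
  15–22 m: −αΔT+βΔS = −(1.5 × 10⁻⁴)(-1.4)+(7.8 × 10⁻⁴)(-0.14) = 1.0 × 10⁻⁴ → stable
  22–44 m: −αΔT+βΔS = −(1.5 × 10⁻⁴)(-0.6)+(7.8 × 10⁻⁴)(-0.70) = -4.6 × 10⁻⁴ → UNSTABLE
  44–132 m: −αΔT+βΔS = −(1.5 × 10⁻⁴)(+2.5)+(7.8 × 10⁻⁴)(+0.69) = 1.6 × 10⁻⁴ → stable
  132–169 m: −αΔT+βΔS = −(1.5 × 10⁻⁴)(-8.9)+(7.8 × 10⁻⁴)(-0.71) = 7.8 × 10⁻⁴ → stable
  169–238 m: −αΔT+βΔS = −(1.5 × 10⁻⁴)(-2.4)+(7.8 × 10⁻⁴)(-0.19) = 2.1 × 10⁻⁴ → stable
The 22–44 m interval has Δρ < 0: lighter water underlies denser water.

22–44 m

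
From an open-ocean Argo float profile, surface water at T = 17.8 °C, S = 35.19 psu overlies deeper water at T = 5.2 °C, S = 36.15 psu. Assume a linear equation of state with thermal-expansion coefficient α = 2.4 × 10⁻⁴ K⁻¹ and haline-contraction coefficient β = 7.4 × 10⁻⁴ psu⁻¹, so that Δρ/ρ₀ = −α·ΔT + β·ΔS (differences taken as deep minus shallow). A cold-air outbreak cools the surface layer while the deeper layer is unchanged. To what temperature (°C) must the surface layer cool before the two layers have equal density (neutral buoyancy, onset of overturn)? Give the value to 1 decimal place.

2.2 °C

Neutral buoyancy requires Δρ = 0, i.e. −α(T_deep − T_surf′) + β(S_deep − S_surf) = 0.
T_surf′ = T_deep − (β/α)·ΔS = 5.2 − (7.4 × 10⁻⁴/2.4 × 10⁻⁴)·(+0.96) = 2.240 °C.
Cooling required: 17.8 − (2.240) = 15.560 °C.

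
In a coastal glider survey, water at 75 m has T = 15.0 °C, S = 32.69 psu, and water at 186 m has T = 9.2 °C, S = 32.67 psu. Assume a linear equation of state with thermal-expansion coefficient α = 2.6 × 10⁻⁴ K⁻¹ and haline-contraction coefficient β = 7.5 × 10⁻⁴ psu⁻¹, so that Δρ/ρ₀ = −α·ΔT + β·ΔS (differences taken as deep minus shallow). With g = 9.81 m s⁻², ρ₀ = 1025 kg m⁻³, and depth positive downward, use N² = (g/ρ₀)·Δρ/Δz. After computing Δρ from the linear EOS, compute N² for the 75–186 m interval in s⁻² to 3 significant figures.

ΔT = -5.8 K, ΔS = -0.02 psu (deep − shallow).
Δρ/ρ₀ = −αΔT + βΔS = 1.508 × 10⁻³ − 1.50 × 10⁻⁵ = 1.493 × 10⁻³, so Δρ ≈ 1.530 kg m⁻³.
N² = (g/ρ₀)·Δρ/Δz = g·(Δρ/ρ₀)/Δz = 9.81 × 1.493 × 10⁻³ / 111 = 1.3195 × 10⁻⁴ s⁻² ≈ 1.32 × 10⁻⁴ s⁻².

1.32 × 10⁻⁴ s⁻²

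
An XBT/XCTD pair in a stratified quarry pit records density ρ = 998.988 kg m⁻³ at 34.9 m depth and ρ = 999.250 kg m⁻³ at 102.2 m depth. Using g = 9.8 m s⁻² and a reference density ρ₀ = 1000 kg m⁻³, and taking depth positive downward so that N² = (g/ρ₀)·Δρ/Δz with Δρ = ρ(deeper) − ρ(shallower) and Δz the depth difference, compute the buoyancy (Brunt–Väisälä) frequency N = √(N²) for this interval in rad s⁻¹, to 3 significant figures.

Δρ = 999.250 − 998.988 = 0.262 kg m⁻³ over Δz = 102.2 − 34.9 = 67.3 m.
N² = (9.8/1000) × (0.262/67.3) = 3.8152 × 10⁻⁵ s⁻².
N = √(3.8152 × 10⁻⁵) = 6.1767 × 10⁻³ rad s⁻¹ ≈ 6.18 × 10⁻³ rad s⁻¹.

6.18 × 10⁻³ rad s⁻¹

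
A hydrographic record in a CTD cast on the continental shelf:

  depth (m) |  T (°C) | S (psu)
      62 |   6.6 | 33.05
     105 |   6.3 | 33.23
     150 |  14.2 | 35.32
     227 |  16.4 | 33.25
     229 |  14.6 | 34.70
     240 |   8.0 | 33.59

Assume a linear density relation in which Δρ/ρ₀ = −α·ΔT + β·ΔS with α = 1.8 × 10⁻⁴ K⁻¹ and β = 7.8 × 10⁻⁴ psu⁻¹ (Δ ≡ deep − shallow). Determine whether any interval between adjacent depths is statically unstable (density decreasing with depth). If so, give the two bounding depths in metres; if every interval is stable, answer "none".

150–227 m

Evaluate Δρ/ρ₀ = −αΔT + βΔS across each adjacent pair:
  62–105 m: −αΔT+βΔS = −(1.8 × 10⁻⁴)(-0.3)+(7.8 × 10⁻⁴)(+0.18) = 1.9 × 10⁻⁴ → stable
  105–150 m: −αΔT+βΔS = −(1.8 × 10⁻⁴)(+7.9)+(7.8 × 10⁻⁴)(+2.09) = 2.1 × 10⁻⁴ → stable
  150–227 m: −αΔT+βΔS = −(1.8 × 10⁻⁴)(+2.2)+(7.8 × 10⁻⁴)(-2.07) = -2.0 × 10⁻³ → UNSTABLE
  227–229 m: −αΔT+βΔS = −(1.8 × 10⁻⁴)(-1.8)+(7.8 × 10⁻⁴)(+1.45) = 1.5 × 10⁻³ → stable
  229–240 m: −αΔT+βΔS = −(1.8 × 10⁻⁴)(-6.6)+(7.8 × 10⁻⁴)(-1.11) = 3.2 × 10⁻⁴ → stable
The 150–227 m interval has Δρ < 0: lighter water underlies denser water.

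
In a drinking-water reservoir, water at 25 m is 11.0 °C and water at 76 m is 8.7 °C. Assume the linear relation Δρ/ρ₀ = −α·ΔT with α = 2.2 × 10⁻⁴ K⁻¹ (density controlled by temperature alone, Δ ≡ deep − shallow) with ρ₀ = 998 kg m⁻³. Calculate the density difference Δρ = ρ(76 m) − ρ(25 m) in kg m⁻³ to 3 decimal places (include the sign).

ΔT = -2.3 K, Δρ/ρ₀ = −αΔT = 5.06 × 10⁻⁴.
Δρ = 998 × (5.06 × 10⁻⁴) = +0.505 kg m⁻³.
Positive Δρ: denser below, stable.

+0.505 kg m⁻³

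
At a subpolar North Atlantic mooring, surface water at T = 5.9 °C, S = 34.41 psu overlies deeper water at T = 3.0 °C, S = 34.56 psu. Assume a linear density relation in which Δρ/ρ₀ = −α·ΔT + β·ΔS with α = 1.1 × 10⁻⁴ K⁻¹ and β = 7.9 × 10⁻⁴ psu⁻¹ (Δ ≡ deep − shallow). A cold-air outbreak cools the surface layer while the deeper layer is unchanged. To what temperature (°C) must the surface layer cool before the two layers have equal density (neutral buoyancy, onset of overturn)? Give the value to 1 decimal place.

1.9 °C

Neutral buoyancy requires Δρ = 0, i.e. −α(T_deep − T_surf′) + β(S_deep − S_surf) = 0.
T_surf′ = T_deep − (β/α)·ΔS = 3.0 − (7.9 × 10⁻⁴/1.1 × 10⁻⁴)·(+0.15) = 1.923 °C.
Cooling required: 5.9 − (1.923) = 3.977 °C.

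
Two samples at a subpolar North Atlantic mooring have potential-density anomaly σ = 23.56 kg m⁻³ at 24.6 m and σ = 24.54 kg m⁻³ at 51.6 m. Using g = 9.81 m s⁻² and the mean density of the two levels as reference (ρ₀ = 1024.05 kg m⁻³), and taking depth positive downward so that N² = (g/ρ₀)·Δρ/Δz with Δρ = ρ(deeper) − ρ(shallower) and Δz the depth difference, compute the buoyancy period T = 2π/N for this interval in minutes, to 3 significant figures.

Δρ = 1024.54 − 1023.56 = 0.98 kg m⁻³ over Δz = 51.6 − 24.6 = 27 m.
N² = (9.81/1024.05) × (0.98/27) = 3.4770 × 10⁻⁴ s⁻².
N = √(3.4770 × 10⁻⁴) = 0.018647 rad s⁻¹, so T = 2π/N = 336.95 s = 5.6158 min ≈ 5.62 min.
Since Δρ > 0 the layer is stably stratified.

5.62 min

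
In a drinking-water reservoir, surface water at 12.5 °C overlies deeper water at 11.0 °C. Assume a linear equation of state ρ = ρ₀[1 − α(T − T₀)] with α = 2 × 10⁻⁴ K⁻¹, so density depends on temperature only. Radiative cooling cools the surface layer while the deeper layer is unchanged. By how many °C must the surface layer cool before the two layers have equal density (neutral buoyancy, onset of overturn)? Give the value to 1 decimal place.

With temperature the only control, equal density requires T_surf′ = T_deep.
T_surf′ = 11.0 °C.
Cooling required: 12.5 − 11.0 = 1.5 °C.

1.5 °C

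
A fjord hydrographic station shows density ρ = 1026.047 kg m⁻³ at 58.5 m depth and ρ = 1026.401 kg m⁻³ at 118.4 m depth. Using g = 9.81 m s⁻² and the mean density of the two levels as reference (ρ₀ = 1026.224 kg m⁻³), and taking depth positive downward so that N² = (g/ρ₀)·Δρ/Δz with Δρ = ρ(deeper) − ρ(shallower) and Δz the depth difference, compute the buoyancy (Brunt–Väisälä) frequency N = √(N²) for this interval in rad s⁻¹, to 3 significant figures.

7.52 × 10⁻³ rad s⁻¹

Δρ = 1026.401 − 1026.047 = 0.354 kg m⁻³ over Δz = 118.4 − 58.5 = 59.9 m.
N² = (9.81/1026.224) × (0.354/59.9) = 5.6494 × 10⁻⁵ s⁻².
N = √(5.6494 × 10⁻⁵) = 7.5162 × 10⁻³ rad s⁻¹ ≈ 7.52 × 10⁻³ rad s⁻¹.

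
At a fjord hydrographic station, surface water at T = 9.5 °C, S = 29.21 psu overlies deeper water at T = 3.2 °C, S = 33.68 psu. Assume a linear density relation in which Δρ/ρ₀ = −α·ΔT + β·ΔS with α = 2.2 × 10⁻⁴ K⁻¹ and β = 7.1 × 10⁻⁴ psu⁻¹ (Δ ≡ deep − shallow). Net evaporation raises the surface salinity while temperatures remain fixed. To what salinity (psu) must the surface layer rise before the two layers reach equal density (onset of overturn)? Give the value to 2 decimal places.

35.63 psu

Neutral buoyancy requires −α(T_deep − T_surf) + β(S_deep − S_surf′) = 0.
S_surf′ = S_deep − (α/β)·ΔT = 33.68 − (2.2 × 10⁻⁴/7.1 × 10⁻⁴)·(-6.3) = 35.6321 psu.
Increase required: 35.6321 − 29.21 = 6.4221 psu.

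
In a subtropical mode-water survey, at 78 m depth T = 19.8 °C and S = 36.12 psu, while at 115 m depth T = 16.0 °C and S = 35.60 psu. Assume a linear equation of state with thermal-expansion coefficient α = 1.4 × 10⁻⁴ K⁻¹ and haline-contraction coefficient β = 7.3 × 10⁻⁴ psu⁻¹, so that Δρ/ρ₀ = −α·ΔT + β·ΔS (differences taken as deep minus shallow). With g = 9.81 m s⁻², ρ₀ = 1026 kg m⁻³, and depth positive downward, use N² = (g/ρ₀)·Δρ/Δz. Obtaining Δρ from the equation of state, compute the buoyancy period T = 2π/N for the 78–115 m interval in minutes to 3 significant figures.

ΔT = -3.8 K, ΔS = -0.52 psu (deep − shallow).
Δρ/ρ₀ = −αΔT + βΔS = 5.32 × 10⁻⁴ − 3.796 × 10⁻⁴ = 1.524 × 10⁻⁴, so Δρ ≈ 0.1564 kg m⁻³.
N² = (g/ρ₀)·Δρ/Δz = g·(Δρ/ρ₀)/Δz = 9.81 × 1.524 × 10⁻⁴ / 37 = 4.0407 × 10⁻⁵ s⁻².
N = √(4.0407 × 10⁻⁵) = 6.3567 × 10⁻³ rad s⁻¹ → T = 2π/N = 988.44 s = 16.474 min ≈ 16.5 min.

16.5 min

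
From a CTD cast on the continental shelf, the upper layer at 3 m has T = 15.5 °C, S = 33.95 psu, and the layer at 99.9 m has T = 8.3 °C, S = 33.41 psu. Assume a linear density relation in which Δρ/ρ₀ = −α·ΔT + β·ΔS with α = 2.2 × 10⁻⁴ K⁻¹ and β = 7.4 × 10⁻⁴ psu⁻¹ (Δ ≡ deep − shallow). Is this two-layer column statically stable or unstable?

stable

ΔT = 8.3 − 15.5 = -7.2 K and ΔS = 33.41 − 33.95 = -0.54 psu (deep − shallow).
−αΔT = 1.584 × 10⁻³; βΔS = -3.996 × 10⁻⁴; sum Δρ/ρ₀ = 1.1844 × 10⁻³.
Δρ/ρ₀ > 0, so Δρ > 0: deeper water is denser → statically stable.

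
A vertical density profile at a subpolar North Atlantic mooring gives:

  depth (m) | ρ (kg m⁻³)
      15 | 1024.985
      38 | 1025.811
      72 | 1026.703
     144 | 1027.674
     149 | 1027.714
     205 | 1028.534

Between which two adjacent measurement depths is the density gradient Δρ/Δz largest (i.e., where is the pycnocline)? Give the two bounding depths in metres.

15–38 m

Compute the density gradient over each adjacent pair:
  15–38 m: Δρ/Δz = 0.826/23 = 0.036 kg m⁻⁴
  38–72 m: Δρ/Δz = 0.892/34 = 0.026 kg m⁻⁴
  72–144 m: Δρ/Δz = 0.971/72 = 0.013 kg m⁻⁴
  144–149 m: Δρ/Δz = 0.040/5 = 8.0 × 10⁻³ kg m⁻⁴
  149–205 m: Δρ/Δz = 0.820/56 = 0.015 kg m⁻⁴
The largest gradient is in the 15–38 m interval — the pycnocline.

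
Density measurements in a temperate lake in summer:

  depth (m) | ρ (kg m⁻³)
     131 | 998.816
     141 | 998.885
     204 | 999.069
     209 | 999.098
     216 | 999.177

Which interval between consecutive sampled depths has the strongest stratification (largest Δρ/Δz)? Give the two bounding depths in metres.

209–216 m

Compute the density gradient over each adjacent pair:
  131–141 m: Δρ/Δz = 0.069/10 = 6.9 × 10⁻³ kg m⁻⁴
  141–204 m: Δρ/Δz = 0.184/63 = 2.9 × 10⁻³ kg m⁻⁴
  204–209 m: Δρ/Δz = 0.029/5 = 5.8 × 10⁻³ kg m⁻⁴
  209–216 m: Δρ/Δz = 0.079/7 = 0.011 kg m⁻⁴
The largest gradient is in the 209–216 m interval — the pycnocline.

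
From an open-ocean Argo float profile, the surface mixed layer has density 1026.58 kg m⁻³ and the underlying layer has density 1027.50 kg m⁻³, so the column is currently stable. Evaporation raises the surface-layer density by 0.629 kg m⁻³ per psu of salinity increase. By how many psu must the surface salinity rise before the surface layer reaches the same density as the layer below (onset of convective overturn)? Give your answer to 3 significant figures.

Density deficit of the surface layer: 1027.50 − 1026.58 = 0.92 kg m⁻³.
Required change = 0.92 / 0.629 = 1.46 psu.

1.46 psu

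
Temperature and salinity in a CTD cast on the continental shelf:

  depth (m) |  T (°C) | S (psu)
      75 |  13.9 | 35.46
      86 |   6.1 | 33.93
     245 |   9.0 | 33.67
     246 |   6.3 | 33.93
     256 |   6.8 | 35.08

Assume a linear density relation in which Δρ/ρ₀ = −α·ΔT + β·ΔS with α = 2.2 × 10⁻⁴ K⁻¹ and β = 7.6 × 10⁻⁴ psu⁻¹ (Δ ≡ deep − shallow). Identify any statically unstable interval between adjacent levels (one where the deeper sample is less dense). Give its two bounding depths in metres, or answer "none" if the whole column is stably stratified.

Evaluate Δρ/ρ₀ = −αΔT + βΔS across each adjacent pair:
  75–86 m: −αΔT+βΔS = −(2.2 × 10⁻⁴)(-7.8)+(7.6 × 10⁻⁴)(-1.53) = 5.5 × 10⁻⁴ → stable
  86–245 m: −αΔT+βΔS = −(2.2 × 10⁻⁴)(+2.9)+(7.6 × 10⁻⁴)(-0.26) = -8.4 × 10⁻⁴ → UNSTABLE
  245–246 m: −αΔT+βΔS = −(2.2 × 10⁻⁴)(-2.7)+(7.6 × 10⁻⁴)(+0.26) = 7.9 × 10⁻⁴ → stable
  246–256 m: −αΔT+βΔS = −(2.2 × 10⁻⁴)(+0.5)+(7.6 × 10⁻⁴)(+1.15) = 7.6 × 10⁻⁴ → stable
The 86–245 m interval has Δρ < 0: lighter water underlies denser water.

86–245 m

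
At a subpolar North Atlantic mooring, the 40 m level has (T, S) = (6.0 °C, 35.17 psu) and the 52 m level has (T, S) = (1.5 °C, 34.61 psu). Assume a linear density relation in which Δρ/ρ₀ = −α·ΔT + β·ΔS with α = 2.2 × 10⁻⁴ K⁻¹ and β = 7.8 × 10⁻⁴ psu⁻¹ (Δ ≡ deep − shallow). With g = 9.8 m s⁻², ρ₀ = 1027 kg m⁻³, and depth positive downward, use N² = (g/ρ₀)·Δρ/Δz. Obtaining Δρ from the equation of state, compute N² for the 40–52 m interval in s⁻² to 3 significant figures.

ΔT = -4.5 K, ΔS = -0.56 psu (deep − shallow).
Δρ/ρ₀ = −αΔT + βΔS = 9.90 × 10⁻⁴ − 4.368 × 10⁻⁴ = 5.532 × 10⁻⁴, so Δρ ≈ 0.5681 kg m⁻³.
N² = (g/ρ₀)·Δρ/Δz = g·(Δρ/ρ₀)/Δz = 9.8 × 5.532 × 10⁻⁴ / 12 = 4.5178 × 10⁻⁴ s⁻² ≈ 4.52 × 10⁻⁴ s⁻².

4.52 × 10⁻⁴ s⁻²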